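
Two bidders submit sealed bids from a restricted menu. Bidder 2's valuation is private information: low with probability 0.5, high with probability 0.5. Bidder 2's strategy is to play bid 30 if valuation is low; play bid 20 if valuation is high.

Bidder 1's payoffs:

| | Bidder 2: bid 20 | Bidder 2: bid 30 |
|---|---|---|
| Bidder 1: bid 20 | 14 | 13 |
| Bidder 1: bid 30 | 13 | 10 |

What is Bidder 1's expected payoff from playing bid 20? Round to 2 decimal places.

13.50

E[bid 20] = 0.5·13 + 0.5·14 = 6.5 + 7 = 13.5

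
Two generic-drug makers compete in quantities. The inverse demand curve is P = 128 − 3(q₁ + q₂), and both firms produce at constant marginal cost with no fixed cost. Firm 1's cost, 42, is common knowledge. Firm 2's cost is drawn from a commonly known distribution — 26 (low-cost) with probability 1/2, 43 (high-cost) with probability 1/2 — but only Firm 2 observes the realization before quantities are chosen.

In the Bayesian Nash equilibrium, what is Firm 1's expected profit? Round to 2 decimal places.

228.23

Type-c best response for Firm 2: q₂(c) = (128 − c)/6 − q₁/2.
Firm 1 maximizes expected profit; its first-order condition is 128 − 6q₁ − 3E[q₂] − 42 = 0.
Substituting E[q₂] and solving: E[c₂] = 34.5, so q₁ = (128 − 2·42 + 34.5)/9 = 8.72222.
E[P] = 128 − 3·(q₁ + E[q₂]) = 68.1667; Firm 1's expected profit = (E[P] − 42)·q₁ = (68.1667 − 42)·8.72222 = 228.231.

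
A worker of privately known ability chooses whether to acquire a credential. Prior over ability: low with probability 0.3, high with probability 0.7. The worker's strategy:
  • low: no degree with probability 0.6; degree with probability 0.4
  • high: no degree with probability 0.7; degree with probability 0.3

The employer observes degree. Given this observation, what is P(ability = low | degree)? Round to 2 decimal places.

P(degree) = 0.3·0.4 + 0.7·0.3 = 0.33
P(low | degree) = (0.3·0.4) / 0.33 = 0.12 / 0.33 = 0.363636

0.36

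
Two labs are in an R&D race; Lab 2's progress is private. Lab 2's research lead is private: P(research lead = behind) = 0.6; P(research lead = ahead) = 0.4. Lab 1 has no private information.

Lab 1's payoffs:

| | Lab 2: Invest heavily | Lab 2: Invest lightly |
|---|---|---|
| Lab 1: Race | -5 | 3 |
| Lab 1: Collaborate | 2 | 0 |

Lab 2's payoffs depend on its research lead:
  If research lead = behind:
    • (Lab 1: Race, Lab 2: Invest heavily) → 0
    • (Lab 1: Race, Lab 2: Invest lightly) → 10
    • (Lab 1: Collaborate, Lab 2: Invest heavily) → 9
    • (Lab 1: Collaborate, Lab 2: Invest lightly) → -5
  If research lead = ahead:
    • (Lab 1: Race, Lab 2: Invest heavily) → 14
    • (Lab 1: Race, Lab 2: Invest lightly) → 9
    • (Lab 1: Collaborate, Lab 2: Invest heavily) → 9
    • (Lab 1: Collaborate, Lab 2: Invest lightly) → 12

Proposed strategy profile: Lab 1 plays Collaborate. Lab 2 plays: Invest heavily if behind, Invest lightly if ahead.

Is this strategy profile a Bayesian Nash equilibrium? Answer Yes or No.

Yes

Lab 1 plays Collaborate: E[Collaborate] = 0.6·(2) + 0.4·(0) = 1.2; E[Race] = -1.8. Best-responding. ✓
Lab 2 (research lead behind), facing Collaborate: Invest heavily gives 9, Invest lightly gives -5. Proposed Invest heavily is best. ✓
Lab 2 (research lead ahead), facing Collaborate: Invest heavily gives 9, Invest lightly gives 12. Proposed Invest lightly is best. ✓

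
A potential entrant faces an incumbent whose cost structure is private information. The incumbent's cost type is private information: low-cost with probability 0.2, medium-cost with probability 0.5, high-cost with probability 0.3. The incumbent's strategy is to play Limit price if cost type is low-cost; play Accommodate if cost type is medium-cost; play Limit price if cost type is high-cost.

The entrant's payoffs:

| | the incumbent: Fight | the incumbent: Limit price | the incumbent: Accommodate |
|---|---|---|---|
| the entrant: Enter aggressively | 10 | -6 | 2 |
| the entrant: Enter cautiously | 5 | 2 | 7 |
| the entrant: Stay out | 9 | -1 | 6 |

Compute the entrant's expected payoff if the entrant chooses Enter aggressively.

-2

E[Enter aggressively] = 0.2·(-6) + 0.5·2 + 0.3·(-6) = (-1.2) + 1 + (-1.8) = -2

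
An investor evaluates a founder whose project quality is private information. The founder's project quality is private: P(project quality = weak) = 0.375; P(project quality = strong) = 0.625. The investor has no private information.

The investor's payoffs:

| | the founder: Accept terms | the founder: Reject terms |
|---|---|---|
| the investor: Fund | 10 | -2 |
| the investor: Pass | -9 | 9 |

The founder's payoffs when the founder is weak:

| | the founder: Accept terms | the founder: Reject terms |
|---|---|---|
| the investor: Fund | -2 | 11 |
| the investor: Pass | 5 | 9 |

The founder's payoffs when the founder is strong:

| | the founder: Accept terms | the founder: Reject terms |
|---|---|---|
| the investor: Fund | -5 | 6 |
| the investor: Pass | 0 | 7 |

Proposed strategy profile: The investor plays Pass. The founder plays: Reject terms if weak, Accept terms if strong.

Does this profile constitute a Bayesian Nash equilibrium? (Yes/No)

The investor plays Pass: E[Pass] = 0.375·(9) + 0.625·(-9) = -2.25; E[Fund] = 5.5. Not best-responding. ✗
The founder (project quality weak), facing Pass: Accept terms gives 5, Reject terms gives 9. Proposed Reject terms is best. ✓
The founder (project quality strong), facing Pass: Accept terms gives 0, Reject terms gives 7. Proposed Accept terms is not best — profitable deviation exists. ✗

No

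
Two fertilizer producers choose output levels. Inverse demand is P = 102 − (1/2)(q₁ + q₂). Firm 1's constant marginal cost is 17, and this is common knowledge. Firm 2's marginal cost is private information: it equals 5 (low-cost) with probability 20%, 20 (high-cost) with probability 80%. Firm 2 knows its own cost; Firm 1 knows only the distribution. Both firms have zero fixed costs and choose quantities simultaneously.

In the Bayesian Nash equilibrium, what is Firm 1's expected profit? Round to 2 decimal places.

1605.56

Each type of Firm 2 best-responds to q₁; Firm 1 best-responds to the expected q₂ over Firm 2's types.
Firm 2 with cost c maximizes (102 − (1/2)(q₁+q₂) − c)·q₂, giving q₂(c) = (102 − c − (1/2)q₁).
E[c₂] = 0.2·5 + 0.8·20 = 17
Firm 1's FOC against E[q₂] yields q₁ = (102 − 2·17 + E[c₂])/(3/2) = (102 − 34 + 17)/(3/2) = 56.6667.
E[P] = 102 − (1/2)·(q₁ + E[q₂]) = 45.3333; Firm 1's expected profit = (E[P] − 17)·q₁ = (45.3333 − 17)·56.6667 = 1605.56.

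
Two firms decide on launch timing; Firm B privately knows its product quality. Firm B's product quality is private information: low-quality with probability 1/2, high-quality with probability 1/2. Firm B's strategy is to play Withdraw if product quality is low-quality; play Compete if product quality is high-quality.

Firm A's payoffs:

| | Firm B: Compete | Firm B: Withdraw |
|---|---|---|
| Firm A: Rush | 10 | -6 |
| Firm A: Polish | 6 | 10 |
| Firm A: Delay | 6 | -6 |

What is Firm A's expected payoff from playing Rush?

2

E[Rush] = 1/2·(-6) + 1/2·10 = (-3) + 5 = 2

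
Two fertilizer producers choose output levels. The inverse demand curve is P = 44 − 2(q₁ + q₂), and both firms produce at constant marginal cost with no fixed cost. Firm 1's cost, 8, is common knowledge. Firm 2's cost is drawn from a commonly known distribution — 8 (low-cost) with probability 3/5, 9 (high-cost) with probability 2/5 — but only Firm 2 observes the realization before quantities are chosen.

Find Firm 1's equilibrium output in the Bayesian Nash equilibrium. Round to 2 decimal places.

6.07

Type-c best response for Firm 2: q₂(c) = (44 − c)/4 − q₁/2.
Firm 1 maximizes expected profit; its first-order condition is 44 − 4q₁ − 2E[q₂] − 8 = 0.
Substituting E[q₂] and solving: E[c₂] = 8.4, so q₁ = (44 − 2·8 + 8.4)/6 = 6.06667.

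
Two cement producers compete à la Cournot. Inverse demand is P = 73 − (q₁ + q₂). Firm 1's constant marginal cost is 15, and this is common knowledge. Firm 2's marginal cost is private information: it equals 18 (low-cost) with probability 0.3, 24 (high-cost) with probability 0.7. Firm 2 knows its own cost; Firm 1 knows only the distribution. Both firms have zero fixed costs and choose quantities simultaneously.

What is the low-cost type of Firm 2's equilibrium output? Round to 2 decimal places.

Type-c best response for Firm 2: q₂(c) = (73 − c)/2 − q₁/2.
Firm 1 maximizes expected profit; its first-order condition is 73 − 2q₁ − E[q₂] − 15 = 0.
Substituting E[q₂] and solving: E[c₂] = 22.2, so q₁ = (73 − 2·15 + 22.2)/3 = 21.7333.
q₂(low-cost) = (73 − 18 − 21.7333)/2 = 16.6333.

16.63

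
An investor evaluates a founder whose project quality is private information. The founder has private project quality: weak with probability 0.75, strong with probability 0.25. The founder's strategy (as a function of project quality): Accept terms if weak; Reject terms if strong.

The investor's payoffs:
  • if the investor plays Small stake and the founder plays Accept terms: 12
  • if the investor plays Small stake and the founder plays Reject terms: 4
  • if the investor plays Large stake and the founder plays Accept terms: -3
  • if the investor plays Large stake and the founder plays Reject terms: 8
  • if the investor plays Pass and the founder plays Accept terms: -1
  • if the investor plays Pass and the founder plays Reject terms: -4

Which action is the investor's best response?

Small stake

E[Small stake] = 0.75·(12) + 0.25·(4) = 10
E[Large stake] = 0.75·(-3) + 0.25·(8) = -0.25
E[Pass] = 0.75·(-1) + 0.25·(-4) = -1.75
Best response: Small stake (10 is the largest).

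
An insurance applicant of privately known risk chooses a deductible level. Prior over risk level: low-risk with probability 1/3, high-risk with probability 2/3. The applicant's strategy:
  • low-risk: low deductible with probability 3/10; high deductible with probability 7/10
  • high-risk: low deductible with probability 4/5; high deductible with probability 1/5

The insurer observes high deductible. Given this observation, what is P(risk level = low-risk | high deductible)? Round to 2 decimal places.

Apply Bayes' rule using the sender's strategy as the likelihood.
P(high deductible) = (1/3)·(7/10) + (2/3)·(1/5) = 11/30
P(low-risk | high deductible) = ((1/3)·(7/10)) / (11/30) = (7/30) / (11/30) = 7/11

0.64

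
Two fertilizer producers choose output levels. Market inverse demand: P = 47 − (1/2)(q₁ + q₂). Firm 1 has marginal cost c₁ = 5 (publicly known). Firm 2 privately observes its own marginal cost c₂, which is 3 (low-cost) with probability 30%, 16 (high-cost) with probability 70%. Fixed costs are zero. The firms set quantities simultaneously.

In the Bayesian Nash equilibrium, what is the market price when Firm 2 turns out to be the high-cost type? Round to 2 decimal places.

23.32

Each type of Firm 2 best-responds to q₁; Firm 1 best-responds to the expected q₂ over Firm 2's types.
Firm 2 with cost c maximizes (47 − (1/2)(q₁+q₂) − c)·q₂, giving q₂(c) = (47 − c − (1/2)q₁).
E[c₂] = 0.3·3 + 0.7·16 = 12.1
Firm 1's FOC against E[q₂] yields q₁ = (47 − 2·5 + E[c₂])/(3/2) = (47 − 10 + 12.1)/(3/2) = 32.7333.
q₂(high-cost) = 14.6333, so P = 47 − (1/2)·(32.7333 + 14.6333) = 23.3167.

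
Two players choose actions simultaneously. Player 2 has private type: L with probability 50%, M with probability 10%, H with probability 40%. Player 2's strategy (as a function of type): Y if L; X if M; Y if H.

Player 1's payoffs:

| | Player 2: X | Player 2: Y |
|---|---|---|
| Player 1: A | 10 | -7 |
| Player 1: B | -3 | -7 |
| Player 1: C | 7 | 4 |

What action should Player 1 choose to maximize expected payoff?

E[A] = 0.5·(-7) + 0.1·(10) + 0.4·(-7) = -5.3
E[B] = 0.5·(-7) + 0.1·(-3) + 0.4·(-7) = -6.6
E[C] = 0.5·(4) + 0.1·(7) + 0.4·(4) = 4.3
Best response: C (4.3 is the largest).

C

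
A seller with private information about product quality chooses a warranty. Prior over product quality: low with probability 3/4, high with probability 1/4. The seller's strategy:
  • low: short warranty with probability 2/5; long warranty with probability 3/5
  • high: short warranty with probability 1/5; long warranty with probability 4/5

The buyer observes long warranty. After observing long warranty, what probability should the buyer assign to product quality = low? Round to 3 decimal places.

P(long warranty) = (3/4)·(3/5) + (1/4)·(4/5) = 13/20
P(low | long warranty) = ((3/4)·(3/5)) / (13/20) = (9/20) / (13/20) = 9/13

0.692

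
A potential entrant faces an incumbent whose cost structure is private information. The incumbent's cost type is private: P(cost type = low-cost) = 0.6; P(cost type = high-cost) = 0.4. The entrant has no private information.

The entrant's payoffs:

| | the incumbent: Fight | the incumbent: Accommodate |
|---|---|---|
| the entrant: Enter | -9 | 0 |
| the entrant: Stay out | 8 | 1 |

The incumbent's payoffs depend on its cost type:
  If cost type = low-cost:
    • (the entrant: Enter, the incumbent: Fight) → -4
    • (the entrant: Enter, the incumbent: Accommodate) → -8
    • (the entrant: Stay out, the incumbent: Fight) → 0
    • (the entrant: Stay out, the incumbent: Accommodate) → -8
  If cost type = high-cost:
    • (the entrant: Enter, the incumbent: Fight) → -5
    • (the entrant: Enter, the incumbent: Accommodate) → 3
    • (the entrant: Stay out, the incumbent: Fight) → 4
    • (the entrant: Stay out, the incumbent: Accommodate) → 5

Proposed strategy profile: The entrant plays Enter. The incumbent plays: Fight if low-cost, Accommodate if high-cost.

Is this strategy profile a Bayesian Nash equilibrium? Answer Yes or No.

The entrant plays Enter: E[Enter] = 0.6·(-9) + 0.4·(0) = -5.4; E[Stay out] = 5.2. Not best-responding. ✗
The incumbent (cost type low-cost), facing Enter: Fight gives -4, Accommodate gives -8. Proposed Fight is best. ✓
The incumbent (cost type high-cost), facing Enter: Fight gives -5, Accommodate gives 3. Proposed Accommodate is best. ✓

No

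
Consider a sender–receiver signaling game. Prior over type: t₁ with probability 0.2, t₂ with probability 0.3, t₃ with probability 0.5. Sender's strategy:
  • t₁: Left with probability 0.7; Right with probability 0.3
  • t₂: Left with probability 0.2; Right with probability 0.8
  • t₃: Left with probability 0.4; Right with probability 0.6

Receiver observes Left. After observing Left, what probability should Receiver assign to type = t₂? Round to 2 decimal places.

0.15

Apply Bayes' rule using the sender's strategy as the likelihood.
P(Left) = 0.2·0.7 + 0.3·0.2 + 0.5·0.4 = 0.4
P(t₂ | Left) = (0.3·0.2) / 0.4 = 0.06 / 0.4 = 0.15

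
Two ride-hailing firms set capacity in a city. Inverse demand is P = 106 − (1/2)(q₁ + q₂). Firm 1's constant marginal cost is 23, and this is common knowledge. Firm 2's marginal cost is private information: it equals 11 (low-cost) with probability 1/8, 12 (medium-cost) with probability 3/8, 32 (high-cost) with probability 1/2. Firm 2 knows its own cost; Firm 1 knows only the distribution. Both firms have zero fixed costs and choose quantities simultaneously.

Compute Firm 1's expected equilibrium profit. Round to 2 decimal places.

1489.67

Type-c best response for Firm 2: q₂(c) = (106 − c) − q₁/2.
Firm 1 maximizes expected profit; its first-order condition is 106 − q₁ − (1/2)E[q₂] − 23 = 0.
Substituting E[q₂] and solving: E[c₂] = 21.875, so q₁ = (106 − 2·23 + 21.875)/(3/2) = 54.5833.
E[P] = 106 − (1/2)·(q₁ + E[q₂]) = 50.2917; Firm 1's expected profit = (E[P] − 23)·q₁ = (50.2917 − 23)·54.5833 = 1489.67.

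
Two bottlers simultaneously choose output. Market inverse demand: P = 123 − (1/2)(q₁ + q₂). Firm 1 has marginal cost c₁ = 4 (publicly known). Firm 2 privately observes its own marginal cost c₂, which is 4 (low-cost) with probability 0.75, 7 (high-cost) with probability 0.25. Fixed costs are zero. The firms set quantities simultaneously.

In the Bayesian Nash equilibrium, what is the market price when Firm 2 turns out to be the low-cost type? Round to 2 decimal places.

Type-c best response for Firm 2: q₂(c) = (123 − c) − q₁/2.
Firm 1 maximizes expected profit; its first-order condition is 123 − q₁ − (1/2)E[q₂] − 4 = 0.
Substituting E[q₂] and solving: E[c₂] = 4.75, so q₁ = (123 − 2·4 + 4.75)/(3/2) = 79.8333.
q₂(low-cost) = 79.0833, so P = 123 − (1/2)·(79.8333 + 79.0833) = 43.5417.

43.54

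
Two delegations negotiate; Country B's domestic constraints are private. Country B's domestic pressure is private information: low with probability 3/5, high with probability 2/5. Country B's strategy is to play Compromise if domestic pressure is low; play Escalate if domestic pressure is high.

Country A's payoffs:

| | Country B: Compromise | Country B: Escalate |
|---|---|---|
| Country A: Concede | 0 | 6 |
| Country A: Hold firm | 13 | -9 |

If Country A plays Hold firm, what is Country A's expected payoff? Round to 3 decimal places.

Take the expectation over Country B's domestic pressure, weighting each type's action by its prior probability.
E[Hold firm] = 3/5·13 + 2/5·(-9) = 39/5 + (-18/5) = 21/5

4.200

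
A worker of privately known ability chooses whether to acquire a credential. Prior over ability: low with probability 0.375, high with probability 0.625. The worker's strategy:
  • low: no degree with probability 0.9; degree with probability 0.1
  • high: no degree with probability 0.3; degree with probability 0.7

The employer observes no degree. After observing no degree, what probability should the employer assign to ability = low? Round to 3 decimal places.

P(no degree) = 0.375·0.9 + 0.625·0.3 = 0.525
P(low | no degree) = (0.375·0.9) / 0.525 = 0.3375 / 0.525 = 0.642857

0.643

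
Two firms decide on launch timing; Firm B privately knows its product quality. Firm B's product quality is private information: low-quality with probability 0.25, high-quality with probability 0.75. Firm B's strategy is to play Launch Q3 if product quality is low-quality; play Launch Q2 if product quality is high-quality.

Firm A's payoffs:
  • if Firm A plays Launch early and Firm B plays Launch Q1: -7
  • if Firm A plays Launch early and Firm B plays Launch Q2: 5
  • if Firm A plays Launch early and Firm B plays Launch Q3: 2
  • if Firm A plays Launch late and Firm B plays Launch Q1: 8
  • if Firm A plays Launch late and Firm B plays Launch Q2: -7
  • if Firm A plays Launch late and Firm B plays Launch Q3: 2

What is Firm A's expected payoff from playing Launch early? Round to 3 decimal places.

E[Launch early] = 0.25·2 + 0.75·5 = 0.5 + 3.75 = 4.25

4.250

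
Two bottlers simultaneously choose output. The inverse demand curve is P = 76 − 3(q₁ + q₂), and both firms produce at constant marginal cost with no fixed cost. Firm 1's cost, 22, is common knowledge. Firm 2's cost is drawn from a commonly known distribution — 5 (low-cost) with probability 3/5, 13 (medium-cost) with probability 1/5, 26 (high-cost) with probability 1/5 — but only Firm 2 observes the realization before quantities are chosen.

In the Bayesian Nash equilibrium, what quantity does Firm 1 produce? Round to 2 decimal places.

4.76

Each type of Firm 2 best-responds to q₁; Firm 1 best-responds to the expected q₂ over Firm 2's types.
Firm 2 with cost c maximizes (76 − 3(q₁+q₂) − c)·q₂, giving q₂(c) = (76 − c − 3q₁)/6.
E[c₂] = 3/5·5 + 1/5·13 + 1/5·26 = 10.8
Firm 1's FOC against E[q₂] yields q₁ = (76 − 2·22 + E[c₂])/9 = (76 − 44 + 10.8)/9 = 4.75556.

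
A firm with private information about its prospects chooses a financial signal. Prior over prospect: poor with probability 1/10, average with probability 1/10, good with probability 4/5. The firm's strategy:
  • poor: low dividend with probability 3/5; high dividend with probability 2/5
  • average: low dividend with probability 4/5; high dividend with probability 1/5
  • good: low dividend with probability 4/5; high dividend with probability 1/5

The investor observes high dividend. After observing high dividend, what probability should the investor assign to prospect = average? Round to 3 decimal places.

Apply Bayes' rule using the sender's strategy as the likelihood.
P(high dividend) = (1/10)·(2/5) + (1/10)·(1/5) + (4/5)·(1/5) = 11/50
P(average | high dividend) = ((1/10)·(1/5)) / (11/50) = (1/50) / (11/50) = 1/11

0.091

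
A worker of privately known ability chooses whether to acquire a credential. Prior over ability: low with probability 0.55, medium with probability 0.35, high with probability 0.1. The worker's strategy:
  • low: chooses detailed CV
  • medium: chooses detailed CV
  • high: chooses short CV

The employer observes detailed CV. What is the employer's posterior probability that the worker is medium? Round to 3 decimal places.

P(detailed CV) = 0.55·1 + 0.35·1 + 0.1·0 = 0.9
P(medium | detailed CV) = (0.35·1) / 0.9 = 0.35 / 0.9 = 0.388889

0.389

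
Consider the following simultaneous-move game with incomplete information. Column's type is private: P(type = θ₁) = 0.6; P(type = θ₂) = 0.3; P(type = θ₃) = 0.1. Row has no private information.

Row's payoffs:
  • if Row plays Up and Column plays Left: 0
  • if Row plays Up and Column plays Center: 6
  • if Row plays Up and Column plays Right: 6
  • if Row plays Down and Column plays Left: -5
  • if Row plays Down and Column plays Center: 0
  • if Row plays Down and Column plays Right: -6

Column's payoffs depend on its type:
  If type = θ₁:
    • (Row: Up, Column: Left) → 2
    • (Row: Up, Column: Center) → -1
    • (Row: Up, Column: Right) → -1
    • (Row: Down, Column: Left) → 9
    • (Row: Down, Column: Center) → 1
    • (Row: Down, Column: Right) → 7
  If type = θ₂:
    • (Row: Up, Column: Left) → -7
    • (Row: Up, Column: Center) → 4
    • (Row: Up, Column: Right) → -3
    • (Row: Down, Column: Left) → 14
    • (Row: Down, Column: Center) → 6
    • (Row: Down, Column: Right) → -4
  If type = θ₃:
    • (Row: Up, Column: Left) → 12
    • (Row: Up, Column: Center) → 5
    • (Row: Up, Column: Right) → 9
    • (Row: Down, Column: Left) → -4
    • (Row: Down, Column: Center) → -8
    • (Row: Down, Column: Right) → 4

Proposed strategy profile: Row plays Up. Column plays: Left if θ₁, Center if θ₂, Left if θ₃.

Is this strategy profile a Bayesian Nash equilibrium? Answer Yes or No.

Yes

Row plays Up: E[Up] = 0.6·(0) + 0.3·(6) + 0.1·(0) = 1.8; E[Down] = -3.5. Best-responding. ✓
Column (type θ₁), facing Up: Left gives 2, Center gives -1, Right gives -1. Proposed Left is best. ✓
Column (type θ₂), facing Up: Left gives -7, Center gives 4, Right gives -3. Proposed Center is best. ✓
Column (type θ₃), facing Up: Left gives 12, Center gives 5, Right gives 9. Proposed Left is best. ✓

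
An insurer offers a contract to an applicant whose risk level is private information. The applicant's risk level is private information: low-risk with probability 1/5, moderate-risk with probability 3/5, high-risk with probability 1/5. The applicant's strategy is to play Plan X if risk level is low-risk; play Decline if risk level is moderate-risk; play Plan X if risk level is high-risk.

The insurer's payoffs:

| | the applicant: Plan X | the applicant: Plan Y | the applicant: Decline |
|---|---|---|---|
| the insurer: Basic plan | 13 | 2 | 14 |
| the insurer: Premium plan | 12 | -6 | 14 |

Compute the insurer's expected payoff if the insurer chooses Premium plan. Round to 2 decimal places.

13.20

E[Premium plan] = 1/5·12 + 3/5·14 + 1/5·12 = 12/5 + 42/5 + 12/5 = 66/5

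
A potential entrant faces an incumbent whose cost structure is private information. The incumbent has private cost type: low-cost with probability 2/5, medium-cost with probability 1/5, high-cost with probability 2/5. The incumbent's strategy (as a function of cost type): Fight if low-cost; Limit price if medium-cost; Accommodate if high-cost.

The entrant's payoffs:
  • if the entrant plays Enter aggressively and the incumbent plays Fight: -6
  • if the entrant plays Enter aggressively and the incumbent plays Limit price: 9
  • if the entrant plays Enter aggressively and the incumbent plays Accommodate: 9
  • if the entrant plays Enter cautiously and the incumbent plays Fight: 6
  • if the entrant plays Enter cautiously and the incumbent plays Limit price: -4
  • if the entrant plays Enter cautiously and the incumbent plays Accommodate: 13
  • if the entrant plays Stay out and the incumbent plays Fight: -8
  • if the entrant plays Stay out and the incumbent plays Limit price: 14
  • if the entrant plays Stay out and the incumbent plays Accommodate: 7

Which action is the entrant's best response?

Enter cautiously

Compute the entrant's expected payoff for each action, taking the expectation over the incumbent's type.
E[Enter aggressively] = 2/5·(-6) + 1/5·(9) + 2/5·(9) = 3
E[Enter cautiously] = 2/5·(6) + 1/5·(-4) + 2/5·(13) = 34/5
E[Stay out] = 2/5·(-8) + 1/5·(14) + 2/5·(7) = 12/5
Best response: Enter cautiously (34/5 is the largest).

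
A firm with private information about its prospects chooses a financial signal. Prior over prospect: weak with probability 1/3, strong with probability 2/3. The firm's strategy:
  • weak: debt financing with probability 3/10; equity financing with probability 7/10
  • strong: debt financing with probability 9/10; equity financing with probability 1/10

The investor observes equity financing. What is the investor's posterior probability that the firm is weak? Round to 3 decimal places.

P(equity financing) = (1/3)·(7/10) + (2/3)·(1/10) = 3/10
P(weak | equity financing) = ((1/3)·(7/10)) / (3/10) = (7/30) / (3/10) = 7/9

0.778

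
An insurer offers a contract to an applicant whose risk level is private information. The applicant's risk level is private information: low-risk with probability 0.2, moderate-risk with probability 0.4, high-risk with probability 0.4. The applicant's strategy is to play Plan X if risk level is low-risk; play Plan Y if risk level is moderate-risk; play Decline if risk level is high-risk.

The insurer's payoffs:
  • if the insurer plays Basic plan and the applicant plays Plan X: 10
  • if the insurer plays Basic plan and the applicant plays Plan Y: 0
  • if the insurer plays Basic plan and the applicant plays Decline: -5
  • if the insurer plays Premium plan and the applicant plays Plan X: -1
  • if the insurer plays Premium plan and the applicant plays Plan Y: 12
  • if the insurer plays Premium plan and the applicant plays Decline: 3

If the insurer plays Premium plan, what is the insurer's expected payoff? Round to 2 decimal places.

5.80

Take the expectation over the applicant's risk level, weighting each type's action by its prior probability.
E[Premium plan] = 0.2·(-1) + 0.4·12 + 0.4·3 = (-0.2) + 4.8 + 1.2 = 5.8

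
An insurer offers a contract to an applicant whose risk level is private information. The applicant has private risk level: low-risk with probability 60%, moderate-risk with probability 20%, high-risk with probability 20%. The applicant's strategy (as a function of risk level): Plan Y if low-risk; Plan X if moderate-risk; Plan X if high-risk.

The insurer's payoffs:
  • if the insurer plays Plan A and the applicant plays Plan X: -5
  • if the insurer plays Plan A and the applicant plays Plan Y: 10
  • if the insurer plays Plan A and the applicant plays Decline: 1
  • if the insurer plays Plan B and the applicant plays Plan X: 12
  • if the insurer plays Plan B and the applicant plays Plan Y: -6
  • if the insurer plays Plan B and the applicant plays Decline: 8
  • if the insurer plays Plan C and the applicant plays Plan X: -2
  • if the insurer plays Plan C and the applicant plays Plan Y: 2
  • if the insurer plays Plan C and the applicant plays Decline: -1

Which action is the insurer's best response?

Compute the insurer's expected payoff for each action, taking the expectation over the applicant's type.
E[Plan A] = 0.6·(10) + 0.2·(-5) + 0.2·(-5) = 4
E[Plan B] = 0.6·(-6) + 0.2·(12) + 0.2·(12) = 1.2
E[Plan C] = 0.6·(2) + 0.2·(-2) + 0.2·(-2) = 0.4
Best response: Plan A (4 is the largest).

Plan A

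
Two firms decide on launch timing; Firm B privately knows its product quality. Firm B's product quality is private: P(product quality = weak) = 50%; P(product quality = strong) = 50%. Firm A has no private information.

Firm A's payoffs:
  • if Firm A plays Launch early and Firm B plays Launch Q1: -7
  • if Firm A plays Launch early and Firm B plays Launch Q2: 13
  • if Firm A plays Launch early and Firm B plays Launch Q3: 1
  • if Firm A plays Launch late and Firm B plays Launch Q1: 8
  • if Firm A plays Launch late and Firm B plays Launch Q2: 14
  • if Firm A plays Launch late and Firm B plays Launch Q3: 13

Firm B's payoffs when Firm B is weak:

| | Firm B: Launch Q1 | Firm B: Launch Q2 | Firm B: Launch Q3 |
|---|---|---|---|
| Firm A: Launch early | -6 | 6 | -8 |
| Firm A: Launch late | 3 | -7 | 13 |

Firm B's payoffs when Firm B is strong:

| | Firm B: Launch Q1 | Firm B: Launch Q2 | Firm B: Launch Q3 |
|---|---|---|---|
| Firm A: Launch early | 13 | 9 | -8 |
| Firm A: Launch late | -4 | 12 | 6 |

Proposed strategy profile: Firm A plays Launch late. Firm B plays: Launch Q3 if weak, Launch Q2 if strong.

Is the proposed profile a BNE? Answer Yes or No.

A profile is a BNE iff every type of every player is best-responding given beliefs about the other side.
Firm A plays Launch late: E[Launch late] = 0.5·(13) + 0.5·(14) = 13.5; E[Launch early] = 7. Best-responding. ✓
Firm B (product quality weak), facing Launch late: Launch Q1 gives 3, Launch Q2 gives -7, Launch Q3 gives 13. Proposed Launch Q3 is best. ✓
Firm B (product quality strong), facing Launch late: Launch Q1 gives -4, Launch Q2 gives 12, Launch Q3 gives 6. Proposed Launch Q2 is best. ✓

Yes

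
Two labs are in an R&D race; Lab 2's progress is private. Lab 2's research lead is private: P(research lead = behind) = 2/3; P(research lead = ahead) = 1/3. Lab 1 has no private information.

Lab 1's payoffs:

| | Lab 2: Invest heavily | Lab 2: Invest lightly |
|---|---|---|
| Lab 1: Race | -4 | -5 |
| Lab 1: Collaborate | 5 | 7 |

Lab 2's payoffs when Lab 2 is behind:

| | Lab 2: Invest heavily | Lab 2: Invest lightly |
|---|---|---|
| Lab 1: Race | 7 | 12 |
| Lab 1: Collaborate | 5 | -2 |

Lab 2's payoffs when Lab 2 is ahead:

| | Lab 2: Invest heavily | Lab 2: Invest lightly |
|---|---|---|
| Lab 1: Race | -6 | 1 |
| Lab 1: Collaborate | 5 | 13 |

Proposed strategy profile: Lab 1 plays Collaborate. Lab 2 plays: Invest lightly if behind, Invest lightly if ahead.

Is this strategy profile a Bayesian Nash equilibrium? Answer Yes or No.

No

A profile is a BNE iff every type of every player is best-responding given beliefs about the other side.
Lab 1 plays Collaborate: E[Collaborate] = 2/3·(7) + 1/3·(7) = 7; E[Race] = -5. Best-responding. ✓
Lab 2 (research lead behind), facing Collaborate: Invest heavily gives 5, Invest lightly gives -2. Proposed Invest lightly is not best — profitable deviation exists. ✗
Lab 2 (research lead ahead), facing Collaborate: Invest heavily gives 5, Invest lightly gives 13. Proposed Invest lightly is best. ✓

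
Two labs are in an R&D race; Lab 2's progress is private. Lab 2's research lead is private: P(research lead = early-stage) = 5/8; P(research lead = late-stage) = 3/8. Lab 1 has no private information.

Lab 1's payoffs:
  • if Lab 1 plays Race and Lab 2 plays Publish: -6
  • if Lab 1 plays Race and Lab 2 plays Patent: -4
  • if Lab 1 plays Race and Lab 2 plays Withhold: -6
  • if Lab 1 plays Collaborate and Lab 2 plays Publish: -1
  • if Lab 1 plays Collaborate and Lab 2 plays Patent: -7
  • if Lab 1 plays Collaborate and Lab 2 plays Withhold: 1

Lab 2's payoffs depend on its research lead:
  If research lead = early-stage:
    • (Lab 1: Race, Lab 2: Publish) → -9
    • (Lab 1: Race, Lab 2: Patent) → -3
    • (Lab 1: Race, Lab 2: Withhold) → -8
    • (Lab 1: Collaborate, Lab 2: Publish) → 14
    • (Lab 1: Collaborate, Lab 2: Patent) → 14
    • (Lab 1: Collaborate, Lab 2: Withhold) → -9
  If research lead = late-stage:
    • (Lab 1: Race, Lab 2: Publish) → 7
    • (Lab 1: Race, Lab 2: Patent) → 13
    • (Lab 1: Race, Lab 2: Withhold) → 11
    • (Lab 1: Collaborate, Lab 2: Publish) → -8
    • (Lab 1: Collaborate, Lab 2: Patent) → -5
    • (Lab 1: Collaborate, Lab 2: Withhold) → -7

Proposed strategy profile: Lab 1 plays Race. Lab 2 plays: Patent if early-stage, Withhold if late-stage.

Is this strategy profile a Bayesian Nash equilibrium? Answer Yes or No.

A profile is a BNE iff every type of every player is best-responding given beliefs about the other side.
Lab 1 plays Race: E[Race] = 5/8·(-4) + 3/8·(-6) = -19/4; E[Collaborate] = -4. Not best-responding. ✗
Lab 2 (research lead early-stage), facing Race: Publish gives -9, Patent gives -3, Withhold gives -8. Proposed Patent is best. ✓
Lab 2 (research lead late-stage), facing Race: Publish gives 7, Patent gives 13, Withhold gives 11. Proposed Withhold is not best — profitable deviation exists. ✗

No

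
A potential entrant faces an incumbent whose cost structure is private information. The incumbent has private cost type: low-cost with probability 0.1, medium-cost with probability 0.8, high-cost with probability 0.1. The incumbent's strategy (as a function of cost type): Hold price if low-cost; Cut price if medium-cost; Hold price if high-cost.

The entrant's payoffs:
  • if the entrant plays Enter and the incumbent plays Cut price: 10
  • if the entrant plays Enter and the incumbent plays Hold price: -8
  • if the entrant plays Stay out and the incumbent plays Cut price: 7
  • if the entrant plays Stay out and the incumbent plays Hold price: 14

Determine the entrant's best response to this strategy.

Stay out

E[Enter] = 0.1·(-8) + 0.8·(10) + 0.1·(-8) = 6.4
E[Stay out] = 0.1·(14) + 0.8·(7) + 0.1·(14) = 8.4
Best response: Stay out (8.4 is the largest).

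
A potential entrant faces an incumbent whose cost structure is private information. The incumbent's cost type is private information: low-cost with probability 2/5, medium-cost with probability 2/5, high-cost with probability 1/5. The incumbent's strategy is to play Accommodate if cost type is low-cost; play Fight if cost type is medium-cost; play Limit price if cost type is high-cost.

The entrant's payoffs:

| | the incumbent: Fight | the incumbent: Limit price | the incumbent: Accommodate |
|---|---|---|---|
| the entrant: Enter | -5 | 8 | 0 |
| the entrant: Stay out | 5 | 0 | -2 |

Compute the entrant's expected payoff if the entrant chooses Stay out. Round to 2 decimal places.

1.20

Take the expectation over the incumbent's cost type, weighting each type's action by its prior probability.
E[Stay out] = 2/5·(-2) + 2/5·5 + 1/5·0 = (-4/5) + 2 + 0 = 6/5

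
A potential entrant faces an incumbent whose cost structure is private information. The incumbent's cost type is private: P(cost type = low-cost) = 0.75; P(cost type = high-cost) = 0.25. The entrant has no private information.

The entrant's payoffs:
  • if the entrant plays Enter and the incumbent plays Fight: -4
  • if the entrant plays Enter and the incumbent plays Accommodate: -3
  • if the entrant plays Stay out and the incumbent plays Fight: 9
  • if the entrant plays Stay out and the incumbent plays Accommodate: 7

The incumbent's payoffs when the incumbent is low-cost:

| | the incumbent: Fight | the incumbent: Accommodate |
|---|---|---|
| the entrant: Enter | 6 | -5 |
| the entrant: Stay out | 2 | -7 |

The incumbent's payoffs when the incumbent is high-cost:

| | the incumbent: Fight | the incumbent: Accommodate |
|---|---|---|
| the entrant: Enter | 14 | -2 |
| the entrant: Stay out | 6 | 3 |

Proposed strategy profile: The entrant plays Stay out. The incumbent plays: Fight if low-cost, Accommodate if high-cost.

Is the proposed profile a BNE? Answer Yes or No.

No

The entrant plays Stay out: E[Stay out] = 0.75·(9) + 0.25·(7) = 8.5; E[Enter] = -3.75. Best-responding. ✓
The incumbent (cost type low-cost), facing Stay out: Fight gives 2, Accommodate gives -7. Proposed Fight is best. ✓
The incumbent (cost type high-cost), facing Stay out: Fight gives 6, Accommodate gives 3. Proposed Accommodate is not best — profitable deviation exists. ✗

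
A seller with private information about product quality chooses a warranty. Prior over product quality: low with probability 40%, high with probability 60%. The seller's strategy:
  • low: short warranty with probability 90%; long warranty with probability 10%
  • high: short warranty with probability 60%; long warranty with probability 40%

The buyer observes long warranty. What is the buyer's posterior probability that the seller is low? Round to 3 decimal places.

0.143

P(long warranty) = 0.4·0.1 + 0.6·0.4 = 0.28
P(low | long warranty) = (0.4·0.1) / 0.28 = 0.04 / 0.28 = 0.142857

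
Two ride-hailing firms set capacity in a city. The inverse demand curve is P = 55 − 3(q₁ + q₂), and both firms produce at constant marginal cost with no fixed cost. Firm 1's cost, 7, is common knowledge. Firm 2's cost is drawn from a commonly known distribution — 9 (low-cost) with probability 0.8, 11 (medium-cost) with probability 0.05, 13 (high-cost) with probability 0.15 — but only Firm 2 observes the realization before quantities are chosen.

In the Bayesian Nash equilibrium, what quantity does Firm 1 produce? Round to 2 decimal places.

5.63

Type-c best response for Firm 2: q₂(c) = (55 − c)/6 − q₁/2.
Firm 1 maximizes expected profit; its first-order condition is 55 − 6q₁ − 3E[q₂] − 7 = 0.
Substituting E[q₂] and solving: E[c₂] = 9.7, so q₁ = (55 − 2·7 + 9.7)/9 = 5.63333.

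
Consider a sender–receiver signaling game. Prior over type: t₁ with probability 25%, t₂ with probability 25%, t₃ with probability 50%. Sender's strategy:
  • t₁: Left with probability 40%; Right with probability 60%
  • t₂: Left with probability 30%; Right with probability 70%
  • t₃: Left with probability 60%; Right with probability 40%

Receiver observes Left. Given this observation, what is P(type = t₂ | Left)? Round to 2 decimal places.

P(Left) = 0.25·0.4 + 0.25·0.3 + 0.5·0.6 = 0.475
P(t₂ | Left) = (0.25·0.3) / 0.475 = 0.075 / 0.475 = 0.157895

0.16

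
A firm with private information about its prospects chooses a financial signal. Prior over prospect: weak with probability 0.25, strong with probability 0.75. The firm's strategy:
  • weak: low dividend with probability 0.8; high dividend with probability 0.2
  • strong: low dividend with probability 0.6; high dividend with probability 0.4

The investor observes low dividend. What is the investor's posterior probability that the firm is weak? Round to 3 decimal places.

P(low dividend) = 0.25·0.8 + 0.75·0.6 = 0.65
P(weak | low dividend) = (0.25·0.8) / 0.65 = 0.2 / 0.65 = 0.307692

0.308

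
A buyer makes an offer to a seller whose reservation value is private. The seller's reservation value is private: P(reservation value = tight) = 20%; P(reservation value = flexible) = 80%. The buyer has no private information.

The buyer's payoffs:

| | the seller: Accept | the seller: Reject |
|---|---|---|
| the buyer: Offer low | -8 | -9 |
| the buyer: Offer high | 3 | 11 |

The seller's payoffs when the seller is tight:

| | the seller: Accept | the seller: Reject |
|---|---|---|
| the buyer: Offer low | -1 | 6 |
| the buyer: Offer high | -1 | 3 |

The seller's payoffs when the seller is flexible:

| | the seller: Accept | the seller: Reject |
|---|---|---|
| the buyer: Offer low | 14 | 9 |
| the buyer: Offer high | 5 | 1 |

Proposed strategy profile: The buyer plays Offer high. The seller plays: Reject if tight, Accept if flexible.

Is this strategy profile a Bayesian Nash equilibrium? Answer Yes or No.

A profile is a BNE iff every type of every player is best-responding given beliefs about the other side.
The buyer plays Offer high: E[Offer high] = 0.2·(11) + 0.8·(3) = 4.6; E[Offer low] = -8.2. Best-responding. ✓
The seller (reservation value tight), facing Offer high: Accept gives -1, Reject gives 3. Proposed Reject is best. ✓
The seller (reservation value flexible), facing Offer high: Accept gives 5, Reject gives 1. Proposed Accept is best. ✓

Yes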